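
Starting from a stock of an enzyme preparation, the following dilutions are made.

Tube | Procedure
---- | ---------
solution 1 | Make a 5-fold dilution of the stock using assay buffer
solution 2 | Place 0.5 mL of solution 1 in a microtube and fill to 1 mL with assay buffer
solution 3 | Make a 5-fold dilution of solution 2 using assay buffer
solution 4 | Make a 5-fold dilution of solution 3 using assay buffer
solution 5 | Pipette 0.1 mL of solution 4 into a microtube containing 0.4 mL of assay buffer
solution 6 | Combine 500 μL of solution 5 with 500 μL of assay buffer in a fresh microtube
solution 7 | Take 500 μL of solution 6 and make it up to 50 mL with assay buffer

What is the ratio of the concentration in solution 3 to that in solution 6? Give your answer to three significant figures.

50.0

Step 1: 5-fold → factor 5
Step 2: 0.5 mL brought to 1 mL → factor 1/0.5 = 2
Step 3: 5-fold → factor 5
Step 4: 5-fold → factor 5
Step 5: 0.1 mL + 0.4 mL = 0.5 mL total → factor 0.5/0.1 = 5
Step 6: 500 μL + 500 μL = 1000 μL total → factor 1000/500 = 2
Dilution factor to solution 3 = 50; to solution 6 = 2500
[solution 3]/[solution 6] = (factor to solution 6)/(factor to solution 3) = 2500/50 = 50.0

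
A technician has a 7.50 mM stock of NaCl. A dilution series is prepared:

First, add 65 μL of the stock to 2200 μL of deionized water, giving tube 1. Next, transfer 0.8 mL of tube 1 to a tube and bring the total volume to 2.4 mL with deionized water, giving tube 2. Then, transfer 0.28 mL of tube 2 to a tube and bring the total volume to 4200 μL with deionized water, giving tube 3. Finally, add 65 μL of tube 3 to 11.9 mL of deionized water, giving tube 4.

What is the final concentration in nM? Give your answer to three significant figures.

26.0 nM

Step 1: 65 μL + 2200 μL = 2265 μL total → factor 2265/65 = 34.846
Step 2: 0.8 mL brought to 2.4 mL → factor 2.4/0.8 = 3
Step 3: 0.28 mL brought to 4200 μL → factor 4.2/0.28 = 15
Step 4: 65 μL + 11.9 mL = 11965 μL total → factor 11965/65 = 184.08
Overall dilution factor = 34.846 × 3 × 15 × 184.08 = 2.8865 × 10^5
Final = 7.50 mM / 2.8865 × 10^5 = 2.598 × 10^-5 mM = 26.0 nM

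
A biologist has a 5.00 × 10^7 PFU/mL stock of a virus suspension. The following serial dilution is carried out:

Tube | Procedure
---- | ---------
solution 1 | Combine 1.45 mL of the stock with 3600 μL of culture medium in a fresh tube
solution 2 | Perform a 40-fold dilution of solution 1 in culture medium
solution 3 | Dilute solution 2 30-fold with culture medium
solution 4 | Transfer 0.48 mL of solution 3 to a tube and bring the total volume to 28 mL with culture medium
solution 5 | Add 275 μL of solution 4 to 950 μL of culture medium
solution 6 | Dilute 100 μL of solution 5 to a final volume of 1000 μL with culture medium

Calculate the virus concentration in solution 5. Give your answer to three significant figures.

Step 1: 1.45 mL + 3600 μL = 5.05 mL total → factor 5.05/1.45 = 3.4828
Step 2: 40-fold → factor 40
Step 3: 30-fold → factor 30
Step 4: 0.48 mL brought to 28 mL → factor 28/0.48 = 58.333
Step 5: 275 μL + 950 μL = 1225 μL total → factor 1225/275 = 4.4545
Dilution factor through solution 5 = 3.4828 × 40 × 30 × 58.333 × 4.4545 = 1.086 × 10^6
[solution 5] = 5.00 × 10^7 PFU/mL / 1.086 × 10^6 = 46.0 PFU/mL

46.0 PFU/mL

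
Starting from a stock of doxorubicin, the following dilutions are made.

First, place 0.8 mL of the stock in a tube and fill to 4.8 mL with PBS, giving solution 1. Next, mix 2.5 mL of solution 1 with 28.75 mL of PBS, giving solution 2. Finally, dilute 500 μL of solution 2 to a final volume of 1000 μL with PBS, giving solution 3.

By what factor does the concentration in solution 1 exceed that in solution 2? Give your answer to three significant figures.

Step 1: 0.8 mL brought to 4.8 mL → factor 4.8/0.8 = 6
Step 2: 2.5 mL + 28.75 mL = 31.25 mL total → factor 31.25/2.5 = 12.5
Dilution factor to solution 1 = 6; to solution 2 = 75
[solution 1]/[solution 2] = (factor to solution 2)/(factor to solution 1) = 75/6 = 12.5

12.5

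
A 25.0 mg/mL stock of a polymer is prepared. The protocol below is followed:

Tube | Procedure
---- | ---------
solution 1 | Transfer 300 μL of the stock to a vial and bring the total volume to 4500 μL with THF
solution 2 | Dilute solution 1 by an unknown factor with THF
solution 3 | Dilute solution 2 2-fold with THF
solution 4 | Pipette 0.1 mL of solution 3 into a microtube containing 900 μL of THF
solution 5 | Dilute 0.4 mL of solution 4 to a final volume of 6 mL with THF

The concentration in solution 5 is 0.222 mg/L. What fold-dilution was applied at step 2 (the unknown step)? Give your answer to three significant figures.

25.0-fold

Step 1: 300 μL brought to 4500 μL → factor 4500/300 = 15
Step 2: unknown factor x
Step 3: 2-fold → factor 2
Step 4: 0.1 mL + 900 μL = 1 mL total → factor 1/0.1 = 10
Step 5: 0.4 mL brought to 6 mL → factor 6/0.4 = 15
Product of known-step factors = 4500
Overall factor = 25.0 mg/mL / (0.222 mg/L) = 1.1261 × 10^5
x = 1.1261 × 10^5 / 4500 = 25.0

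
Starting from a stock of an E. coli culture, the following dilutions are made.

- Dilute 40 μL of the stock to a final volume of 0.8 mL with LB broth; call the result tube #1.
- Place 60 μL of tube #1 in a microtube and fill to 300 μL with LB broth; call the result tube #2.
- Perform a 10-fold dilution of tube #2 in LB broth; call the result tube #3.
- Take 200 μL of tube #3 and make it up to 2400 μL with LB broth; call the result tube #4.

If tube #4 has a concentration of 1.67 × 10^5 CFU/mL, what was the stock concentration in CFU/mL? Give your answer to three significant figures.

Step 1: 40 μL brought to 0.8 mL → factor 800/40 = 20
Step 2: 60 μL brought to 300 μL → factor 300/60 = 5
Step 3: 10-fold → factor 10
Step 4: 200 μL brought to 2400 μL → factor 2400/200 = 12
Overall dilution factor = 20 × 5 × 10 × 12 = 12000
Stock = 1.67 × 10^5 CFU/mL × 12000 = 2.00 × 10^9 CFU/mL

2.00 × 10^9 CFU/mL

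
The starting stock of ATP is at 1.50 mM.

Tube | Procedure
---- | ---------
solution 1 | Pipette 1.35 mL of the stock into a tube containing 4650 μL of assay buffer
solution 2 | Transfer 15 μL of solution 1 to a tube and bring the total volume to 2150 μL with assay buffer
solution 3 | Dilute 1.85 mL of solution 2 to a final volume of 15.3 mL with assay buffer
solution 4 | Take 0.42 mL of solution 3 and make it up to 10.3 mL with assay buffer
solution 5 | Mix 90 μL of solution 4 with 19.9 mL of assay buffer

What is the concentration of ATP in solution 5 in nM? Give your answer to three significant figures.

0.0523 nM

Step 1: 1.35 mL + 4650 μL = 6 mL total → factor 6/1.35 = 4.4444
Step 2: 15 μL brought to 2150 μL → factor 2150/15 = 143.33
Step 3: 1.85 mL brought to 15.3 mL → factor 15.3/1.85 = 8.2703
Step 4: 0.42 mL brought to 10.3 mL → factor 10.3/0.42 = 24.524
Step 5: 90 μL + 19.9 mL = 19990 μL total → factor 19990/90 = 222.11
Overall dilution factor = 4.4444 × 143.33 × 8.2703 × 24.524 × 222.11 = 2.8697 × 10^7
Final = 1.50 mM / 2.8697 × 10^7 = 5.227 × 10^-8 mM = 0.0523 nM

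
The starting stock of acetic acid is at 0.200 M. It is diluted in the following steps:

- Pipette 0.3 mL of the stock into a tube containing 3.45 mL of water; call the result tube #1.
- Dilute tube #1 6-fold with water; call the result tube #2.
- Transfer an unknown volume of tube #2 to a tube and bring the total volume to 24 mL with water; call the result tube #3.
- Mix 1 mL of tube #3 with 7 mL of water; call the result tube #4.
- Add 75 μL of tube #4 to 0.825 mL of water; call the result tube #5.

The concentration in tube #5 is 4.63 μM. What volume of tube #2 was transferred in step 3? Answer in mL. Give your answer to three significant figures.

Step 1: 0.3 mL + 3.45 mL = 3.75 mL total → factor 3.75/0.3 = 12.5
Step 2: 6-fold → factor 6
Step 3: v brought to 24 mL → factor = 24 mL/v
Step 4: 1 mL + 7 mL = 8 mL total → factor 8/1 = 8
Step 5: 75 μL + 0.825 mL = 900 μL total → factor 900/75 = 12
Product of known-step factors = 7200
Overall factor = 0.200 M / (4.63 μM) = 43197
Step-3 factor = 43197 / 7200 = 5.9995
v = 24 mL / 5.9995 = 4.00 mL

4.00 mL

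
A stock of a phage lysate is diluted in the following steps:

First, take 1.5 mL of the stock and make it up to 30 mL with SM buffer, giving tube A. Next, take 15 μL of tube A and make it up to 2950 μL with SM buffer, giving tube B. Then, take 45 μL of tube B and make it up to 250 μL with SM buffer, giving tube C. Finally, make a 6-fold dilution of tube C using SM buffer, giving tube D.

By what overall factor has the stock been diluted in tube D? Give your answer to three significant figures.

1.31 × 10^5

Step 1: 1.5 mL brought to 30 mL → factor 30/1.5 = 20
Step 2: 15 μL brought to 2950 μL → factor 2950/15 = 196.67
Step 3: 45 μL brought to 250 μL → factor 250/45 = 5.5556
Step 4: 6-fold → factor 6
Overall dilution factor = 20 × 196.67 × 5.5556 × 6 = 1.3111 × 10^5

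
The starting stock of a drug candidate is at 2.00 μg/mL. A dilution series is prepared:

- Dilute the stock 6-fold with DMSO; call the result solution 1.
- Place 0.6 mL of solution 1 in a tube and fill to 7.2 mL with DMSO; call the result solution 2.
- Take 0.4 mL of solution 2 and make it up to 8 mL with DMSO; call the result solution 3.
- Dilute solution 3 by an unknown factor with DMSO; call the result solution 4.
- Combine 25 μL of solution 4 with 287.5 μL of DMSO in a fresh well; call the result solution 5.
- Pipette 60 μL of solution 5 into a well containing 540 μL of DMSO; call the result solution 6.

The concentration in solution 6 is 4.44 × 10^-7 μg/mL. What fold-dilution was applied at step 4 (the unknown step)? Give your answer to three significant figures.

25.0-fold

Step 1: 6-fold → factor 6
Step 2: 0.6 mL brought to 7.2 mL → factor 7.2/0.6 = 12
Step 3: 0.4 mL brought to 8 mL → factor 8/0.4 = 20
Step 4: unknown factor x
Step 5: 25 μL + 287.5 μL = 312.5 μL total → factor 312.5/25 = 12.5
Step 6: 60 μL + 540 μL = 600 μL total → factor 600/60 = 10
Product of known-step factors = 1.8 × 10^5
Overall factor = 2.00 μg/mL / (4.44 × 10^-7 μg/mL) = 4.5045 × 10^6
x = 4.5045 × 10^6 / 1.8 × 10^5 = 25.0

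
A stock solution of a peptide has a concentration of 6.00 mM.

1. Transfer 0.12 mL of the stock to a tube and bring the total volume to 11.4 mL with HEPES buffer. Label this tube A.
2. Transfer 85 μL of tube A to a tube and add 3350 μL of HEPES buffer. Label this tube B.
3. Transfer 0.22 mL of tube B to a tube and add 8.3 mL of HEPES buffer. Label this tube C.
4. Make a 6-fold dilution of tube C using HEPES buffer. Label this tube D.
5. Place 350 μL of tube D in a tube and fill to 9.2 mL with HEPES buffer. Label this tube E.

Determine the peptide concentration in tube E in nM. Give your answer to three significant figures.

0.256 nM

Step 1: 0.12 mL brought to 11.4 mL → factor 11.4/0.12 = 95
Step 2: 85 μL + 3350 μL = 3435 μL total → factor 3435/85 = 40.412
Step 3: 0.22 mL + 8.3 mL = 8.52 mL total → factor 8.52/0.22 = 38.727
Step 4: 6-fold → factor 6
Step 5: 350 μL brought to 9.2 mL → factor 9200/350 = 26.286
Overall dilution factor = 95 × 40.412 × 38.727 × 6 × 26.286 = 2.3449 × 10^7
Final = 6.00 mM / 2.3449 × 10^7 = 2.559 × 10^-7 mM = 0.256 nM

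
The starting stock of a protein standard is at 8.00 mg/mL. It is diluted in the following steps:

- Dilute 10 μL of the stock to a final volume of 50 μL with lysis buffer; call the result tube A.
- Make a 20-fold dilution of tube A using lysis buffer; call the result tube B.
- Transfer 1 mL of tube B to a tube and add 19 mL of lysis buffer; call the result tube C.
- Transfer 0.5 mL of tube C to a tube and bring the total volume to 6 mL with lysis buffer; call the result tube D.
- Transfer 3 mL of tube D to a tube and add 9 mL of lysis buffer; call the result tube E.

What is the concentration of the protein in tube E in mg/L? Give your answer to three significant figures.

Step 1: 10 μL brought to 50 μL → factor 50/10 = 5
Step 2: 20-fold → factor 20
Step 3: 1 mL + 19 mL = 20 mL total → factor 20/1 = 20
Step 4: 0.5 mL brought to 6 mL → factor 6/0.5 = 12
Step 5: 3 mL + 9 mL = 12 mL total → factor 12/3 = 4
Overall dilution factor = 5 × 20 × 20 × 12 × 4 = 96000
Final = 8.00 mg/mL / 96000 = 8.333 × 10^-5 mg/mL = 0.0833 mg/L

0.0833 mg/L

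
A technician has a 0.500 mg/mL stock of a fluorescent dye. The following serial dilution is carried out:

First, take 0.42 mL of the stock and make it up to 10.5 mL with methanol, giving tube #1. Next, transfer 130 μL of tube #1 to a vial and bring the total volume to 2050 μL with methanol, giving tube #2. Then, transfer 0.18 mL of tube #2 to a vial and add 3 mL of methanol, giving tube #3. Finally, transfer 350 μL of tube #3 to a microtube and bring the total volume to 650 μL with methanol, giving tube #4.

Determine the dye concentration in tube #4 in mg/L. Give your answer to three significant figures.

0.0387 mg/L

Step 1: 0.42 mL brought to 10.5 mL → factor 10.5/0.42 = 25
Step 2: 130 μL brought to 2050 μL → factor 2050/130 = 15.769
Step 3: 0.18 mL + 3 mL = 3.18 mL total → factor 3.18/0.18 = 17.667
Step 4: 350 μL brought to 650 μL → factor 650/350 = 1.8571
Overall dilution factor = 25 × 15.769 × 17.667 × 1.8571 = 12935
Final = 0.500 mg/mL / 12935 = 3.866 × 10^-5 mg/mL = 0.0387 mg/L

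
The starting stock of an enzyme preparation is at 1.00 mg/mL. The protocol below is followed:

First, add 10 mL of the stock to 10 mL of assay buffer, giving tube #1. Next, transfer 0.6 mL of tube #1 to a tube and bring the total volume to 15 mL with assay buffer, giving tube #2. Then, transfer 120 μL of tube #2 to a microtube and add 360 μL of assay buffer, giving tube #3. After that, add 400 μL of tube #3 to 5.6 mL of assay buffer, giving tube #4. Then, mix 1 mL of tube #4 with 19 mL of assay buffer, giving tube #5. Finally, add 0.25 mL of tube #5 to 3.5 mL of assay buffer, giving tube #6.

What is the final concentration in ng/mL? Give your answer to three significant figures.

1.11 ng/mL

Step 1: 10 mL + 10 mL = 20 mL total → factor 20/10 = 2
Step 2: 0.6 mL brought to 15 mL → factor 15/0.6 = 25
Step 3: 120 μL + 360 μL = 480 μL total → factor 480/120 = 4
Step 4: 400 μL + 5.6 mL = 6000 μL total → factor 6000/400 = 15
Step 5: 1 mL + 19 mL = 20 mL total → factor 20/1 = 20
Step 6: 0.25 mL + 3.5 mL = 3.75 mL total → factor 3.75/0.25 = 15
Overall dilution factor = 2 × 25 × 4 × 15 × 20 × 15 = 9 × 10^5
Final = 1.00 mg/mL / 9 × 10^5 = 1.111 × 10^-6 mg/mL = 1.11 ng/mL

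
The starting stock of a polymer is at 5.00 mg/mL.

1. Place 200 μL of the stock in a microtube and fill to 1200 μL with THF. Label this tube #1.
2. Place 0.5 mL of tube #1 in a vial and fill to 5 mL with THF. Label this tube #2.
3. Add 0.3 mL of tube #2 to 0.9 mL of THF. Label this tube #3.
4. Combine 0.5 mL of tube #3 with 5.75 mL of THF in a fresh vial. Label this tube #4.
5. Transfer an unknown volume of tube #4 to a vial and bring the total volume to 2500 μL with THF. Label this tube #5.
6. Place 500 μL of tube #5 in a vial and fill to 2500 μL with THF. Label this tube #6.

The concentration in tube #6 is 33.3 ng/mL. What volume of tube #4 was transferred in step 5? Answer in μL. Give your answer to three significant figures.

Step 1: 200 μL brought to 1200 μL → factor 1200/200 = 6
Step 2: 0.5 mL brought to 5 mL → factor 5/0.5 = 10
Step 3: 0.3 mL + 0.9 mL = 1.2 mL total → factor 1.2/0.3 = 4
Step 4: 0.5 mL + 5.75 mL = 6.25 mL total → factor 6.25/0.5 = 12.5
Step 5: v brought to 2500 μL → factor = 2500 μL/v
Step 6: 500 μL brought to 2500 μL → factor 2500/500 = 5
Product of known-step factors = 15000
Overall factor = 5.00 mg/mL / (33.3 ng/mL) = 1.5015 × 10^5
Step-5 factor = 1.5015 × 10^5 / 15000 = 10.01
v = 2500 μL / 10.01 = 250 μL

250 μL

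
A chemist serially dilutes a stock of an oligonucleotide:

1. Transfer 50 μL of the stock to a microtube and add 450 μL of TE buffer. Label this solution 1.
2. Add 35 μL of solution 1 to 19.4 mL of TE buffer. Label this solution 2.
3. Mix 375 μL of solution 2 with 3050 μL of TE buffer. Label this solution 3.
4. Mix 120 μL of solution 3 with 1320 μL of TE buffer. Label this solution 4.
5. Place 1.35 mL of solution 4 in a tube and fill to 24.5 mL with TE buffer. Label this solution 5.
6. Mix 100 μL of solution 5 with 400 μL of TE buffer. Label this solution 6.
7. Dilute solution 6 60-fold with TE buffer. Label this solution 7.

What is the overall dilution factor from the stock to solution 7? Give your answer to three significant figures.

Step 1: 50 μL + 450 μL = 500 μL total → factor 500/50 = 10
Step 2: 35 μL + 19.4 mL = 19435 μL total → factor 19435/35 = 555.29
Step 3: 375 μL + 3050 μL = 3425 μL total → factor 3425/375 = 9.1333
Step 4: 120 μL + 1320 μL = 1440 μL total → factor 1440/120 = 12
Step 5: 1.35 mL brought to 24.5 mL → factor 24.5/1.35 = 18.148
Step 6: 100 μL + 400 μL = 500 μL total → factor 500/100 = 5
Step 7: 60-fold → factor 60
Overall dilution factor = 10 × 555.29 × 9.1333 × 12 × 18.148 × 5 × 60 = 3.3135 × 10^9

3.31 × 10^9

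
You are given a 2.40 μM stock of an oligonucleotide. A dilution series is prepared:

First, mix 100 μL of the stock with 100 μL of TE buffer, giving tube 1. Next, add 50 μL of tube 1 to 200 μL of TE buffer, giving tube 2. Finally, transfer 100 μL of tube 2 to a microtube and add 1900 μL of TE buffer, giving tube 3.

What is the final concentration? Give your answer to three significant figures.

0.0120 μM

Step 1: 100 μL + 100 μL = 200 μL total → factor 200/100 = 2
Step 2: 50 μL + 200 μL = 250 μL total → factor 250/50 = 5
Step 3: 100 μL + 1900 μL = 2000 μL total → factor 2000/100 = 20
Overall dilution factor = 2 × 5 × 20 = 200
Final = 2.40 μM / 200 = 0.0120 μM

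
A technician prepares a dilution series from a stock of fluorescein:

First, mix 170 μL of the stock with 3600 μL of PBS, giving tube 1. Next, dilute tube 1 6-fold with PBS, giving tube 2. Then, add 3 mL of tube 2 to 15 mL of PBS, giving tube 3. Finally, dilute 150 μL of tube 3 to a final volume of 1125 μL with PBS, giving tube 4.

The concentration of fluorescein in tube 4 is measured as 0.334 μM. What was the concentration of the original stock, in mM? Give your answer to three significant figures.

2.00 mM

Step 1: 170 μL + 3600 μL = 3770 μL total → factor 3770/170 = 22.176
Step 2: 6-fold → factor 6
Step 3: 3 mL + 15 mL = 18 mL total → factor 18/3 = 6
Step 4: 150 μL brought to 1125 μL → factor 1125/150 = 7.5
Overall dilution factor = 22.176 × 6 × 6 × 7.5 = 5987.6
Stock = 0.334 μM × 5987.6 = 2000 μM = 2.00 mM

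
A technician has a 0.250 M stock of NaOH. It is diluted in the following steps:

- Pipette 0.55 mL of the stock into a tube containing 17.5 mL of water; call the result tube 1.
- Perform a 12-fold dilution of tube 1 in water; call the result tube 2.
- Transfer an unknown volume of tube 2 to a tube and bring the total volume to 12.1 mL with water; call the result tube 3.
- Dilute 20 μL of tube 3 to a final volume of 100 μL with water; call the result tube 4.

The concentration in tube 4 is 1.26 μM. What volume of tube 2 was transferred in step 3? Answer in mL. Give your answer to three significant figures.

Step 1: 0.55 mL + 17.5 mL = 18.05 mL total → factor 18.05/0.55 = 32.818
Step 2: 12-fold → factor 12
Step 3: v brought to 12.1 mL → factor = 12.1 mL/v
Step 4: 20 μL brought to 100 μL → factor 100/20 = 5
Product of known-step factors = 1969.1
Overall factor = 0.250 M / (1.26 μM) = 1.9841 × 10^5
Step-3 factor = 1.9841 × 10^5 / 1969.1 = 100.76
v = 12.1 mL / 100.76 = 0.120 mL

0.120 mL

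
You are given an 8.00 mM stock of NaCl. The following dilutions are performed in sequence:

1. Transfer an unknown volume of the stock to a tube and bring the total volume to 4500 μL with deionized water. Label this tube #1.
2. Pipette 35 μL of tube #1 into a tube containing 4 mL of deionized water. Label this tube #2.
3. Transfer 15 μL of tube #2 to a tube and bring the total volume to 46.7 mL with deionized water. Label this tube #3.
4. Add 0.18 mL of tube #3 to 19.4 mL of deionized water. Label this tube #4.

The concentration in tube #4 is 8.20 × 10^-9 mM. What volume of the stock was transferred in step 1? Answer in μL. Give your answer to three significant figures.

180 μL

Step 1: v brought to 4500 μL → factor = 4500 μL/v
Step 2: 35 μL + 4 mL = 4035 μL total → factor 4035/35 = 115.29
Step 3: 15 μL brought to 46.7 mL → factor 46700/15 = 3113.3
Step 4: 0.18 mL + 19.4 mL = 19.58 mL total → factor 19.58/0.18 = 108.78
Product of known-step factors = 3.9043 × 10^7
Overall factor = 8.00 mM / (8.20 × 10^-9 mM) = 9.7561 × 10^8
Step-1 factor = 9.7561 × 10^8 / 3.9043 × 10^7 = 24.988
v = 4500 μL / 24.988 = 180 μL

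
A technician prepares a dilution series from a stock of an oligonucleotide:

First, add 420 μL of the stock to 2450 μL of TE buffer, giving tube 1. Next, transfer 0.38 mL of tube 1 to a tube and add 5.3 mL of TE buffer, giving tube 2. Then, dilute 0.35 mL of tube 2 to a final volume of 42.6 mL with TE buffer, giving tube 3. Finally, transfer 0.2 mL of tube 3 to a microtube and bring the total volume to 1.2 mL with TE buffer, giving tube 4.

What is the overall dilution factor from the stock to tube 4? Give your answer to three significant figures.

7.46 × 10^4

Step 1: 420 μL + 2450 μL = 2870 μL total → factor 2870/420 = 6.8333
Step 2: 0.38 mL + 5.3 mL = 5.68 mL total → factor 5.68/0.38 = 14.947
Step 3: 0.35 mL brought to 42.6 mL → factor 42.6/0.35 = 121.71
Step 4: 0.2 mL brought to 1.2 mL → factor 1.2/0.2 = 6
Overall dilution factor = 6.8333 × 14.947 × 121.71 × 6 = 74592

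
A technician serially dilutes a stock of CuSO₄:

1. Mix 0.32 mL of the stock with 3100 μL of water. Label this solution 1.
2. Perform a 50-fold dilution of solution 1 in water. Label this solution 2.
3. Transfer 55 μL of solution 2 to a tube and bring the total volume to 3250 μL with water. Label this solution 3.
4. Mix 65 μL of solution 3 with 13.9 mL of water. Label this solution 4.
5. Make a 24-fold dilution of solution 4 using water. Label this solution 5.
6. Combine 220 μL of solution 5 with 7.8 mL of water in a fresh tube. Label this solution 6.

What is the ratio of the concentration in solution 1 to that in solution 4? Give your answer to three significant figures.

6.35 × 10^5

Step 1: 0.32 mL + 3100 μL = 3.42 mL total → factor 3.42/0.32 = 10.688
Step 2: 50-fold → factor 50
Step 3: 55 μL brought to 3250 μL → factor 3250/55 = 59.091
Step 4: 65 μL + 13.9 mL = 13965 μL total → factor 13965/65 = 214.85
Dilution factor to solution 1 = 10.688; to solution 4 = 6.7841 × 10^6
[solution 1]/[solution 4] = (factor to solution 4)/(factor to solution 1) = 6.7841 × 10^6/10.688 = 6.35 × 10^5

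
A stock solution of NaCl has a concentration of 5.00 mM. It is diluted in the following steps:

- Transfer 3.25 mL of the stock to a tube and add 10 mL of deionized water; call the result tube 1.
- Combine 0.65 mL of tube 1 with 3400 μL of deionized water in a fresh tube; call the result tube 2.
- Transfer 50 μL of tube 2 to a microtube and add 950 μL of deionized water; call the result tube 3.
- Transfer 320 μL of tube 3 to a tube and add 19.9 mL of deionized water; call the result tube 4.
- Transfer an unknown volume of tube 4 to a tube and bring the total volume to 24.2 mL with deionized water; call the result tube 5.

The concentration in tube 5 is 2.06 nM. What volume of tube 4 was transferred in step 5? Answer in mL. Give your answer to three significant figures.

Step 1: 3.25 mL + 10 mL = 13.25 mL total → factor 13.25/3.25 = 4.0769
Step 2: 0.65 mL + 3400 μL = 4.05 mL total → factor 4.05/0.65 = 6.2308
Step 3: 50 μL + 950 μL = 1000 μL total → factor 1000/50 = 20
Step 4: 320 μL + 19.9 mL = 20220 μL total → factor 20220/320 = 63.188
Step 5: v brought to 24.2 mL → factor = 24.2 mL/v
Product of known-step factors = 32102
Overall factor = 5.00 mM / (2.06 nM) = 2.4272 × 10^6
Step-5 factor = 2.4272 × 10^6 / 32102 = 75.608
v = 24.2 mL / 75.608 = 0.320 mL

0.320 mL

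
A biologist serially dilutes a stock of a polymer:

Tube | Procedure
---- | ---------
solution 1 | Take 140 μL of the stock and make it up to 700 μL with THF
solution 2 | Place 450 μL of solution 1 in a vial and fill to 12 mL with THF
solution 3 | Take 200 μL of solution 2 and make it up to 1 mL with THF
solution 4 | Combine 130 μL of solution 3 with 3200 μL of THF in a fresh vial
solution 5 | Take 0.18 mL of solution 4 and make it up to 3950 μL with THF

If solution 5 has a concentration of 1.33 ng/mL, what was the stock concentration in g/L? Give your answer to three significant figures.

Step 1: 140 μL brought to 700 μL → factor 700/140 = 5
Step 2: 450 μL brought to 12 mL → factor 12000/450 = 26.667
Step 3: 200 μL brought to 1 mL → factor 1000/200 = 5
Step 4: 130 μL + 3200 μL = 3330 μL total → factor 3330/130 = 25.615
Step 5: 0.18 mL brought to 3950 μL → factor 3.95/0.18 = 21.944
Overall dilution factor = 5 × 26.667 × 5 × 25.615 × 21.944 = 3.7474 × 10^5
Stock = 1.33 ng/mL × 3.7474 × 10^5 = 4.984 × 10^5 ng/mL = 0.498 g/L

0.498 g/L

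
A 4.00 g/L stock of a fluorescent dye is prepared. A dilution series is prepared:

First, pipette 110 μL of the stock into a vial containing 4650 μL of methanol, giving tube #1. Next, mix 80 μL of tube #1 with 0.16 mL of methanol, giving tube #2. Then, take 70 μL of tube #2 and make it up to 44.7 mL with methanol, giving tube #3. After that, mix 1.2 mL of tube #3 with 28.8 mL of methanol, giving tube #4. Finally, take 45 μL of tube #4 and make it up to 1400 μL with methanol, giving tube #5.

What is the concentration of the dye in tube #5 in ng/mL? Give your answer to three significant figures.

Step 1: 110 μL + 4650 μL = 4760 μL total → factor 4760/110 = 43.273
Step 2: 80 μL + 0.16 mL = 240 μL total → factor 240/80 = 3
Step 3: 70 μL brought to 44.7 mL → factor 44700/70 = 638.57
Step 4: 1.2 mL + 28.8 mL = 30 mL total → factor 30/1.2 = 25
Step 5: 45 μL brought to 1400 μL → factor 1400/45 = 31.111
Overall dilution factor = 43.273 × 3 × 638.57 × 25 × 31.111 = 6.4476 × 10^7
Final = 4.00 g/L / 6.4476 × 10^7 = 6.204 × 10^-8 g/L = 0.0620 ng/mL

0.0620 ng/mL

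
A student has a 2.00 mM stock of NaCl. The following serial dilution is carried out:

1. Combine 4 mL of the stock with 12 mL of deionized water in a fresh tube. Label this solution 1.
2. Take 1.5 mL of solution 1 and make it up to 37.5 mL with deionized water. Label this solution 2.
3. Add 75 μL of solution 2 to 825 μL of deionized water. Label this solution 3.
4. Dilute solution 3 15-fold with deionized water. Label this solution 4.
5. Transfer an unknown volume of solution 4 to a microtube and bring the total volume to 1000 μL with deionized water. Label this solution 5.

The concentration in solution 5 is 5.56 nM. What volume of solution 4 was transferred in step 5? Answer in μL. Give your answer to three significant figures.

50.0 μL

Step 1: 4 mL + 12 mL = 16 mL total → factor 16/4 = 4
Step 2: 1.5 mL brought to 37.5 mL → factor 37.5/1.5 = 25
Step 3: 75 μL + 825 μL = 900 μL total → factor 900/75 = 12
Step 4: 15-fold → factor 15
Step 5: v brought to 1000 μL → factor = 1000 μL/v
Product of known-step factors = 18000
Overall factor = 2.00 mM / (5.56 nM) = 3.5971 × 10^5
Step-5 factor = 3.5971 × 10^5 / 18000 = 19.984
v = 1000 μL / 19.984 = 50.0 μL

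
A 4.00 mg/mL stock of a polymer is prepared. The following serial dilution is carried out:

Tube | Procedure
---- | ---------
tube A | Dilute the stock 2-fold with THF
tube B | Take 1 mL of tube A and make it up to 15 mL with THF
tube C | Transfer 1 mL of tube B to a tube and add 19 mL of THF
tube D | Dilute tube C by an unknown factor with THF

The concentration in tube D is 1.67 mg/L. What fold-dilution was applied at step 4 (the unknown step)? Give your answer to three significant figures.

Step 1: 2-fold → factor 2
Step 2: 1 mL brought to 15 mL → factor 15/1 = 15
Step 3: 1 mL + 19 mL = 20 mL total → factor 20/1 = 20
Step 4: unknown factor x
Product of known-step factors = 600
Overall factor = 4.00 mg/mL / (1.67 mg/L) = 2395.2
x = 2395.2 / 600 = 3.99

3.99-fold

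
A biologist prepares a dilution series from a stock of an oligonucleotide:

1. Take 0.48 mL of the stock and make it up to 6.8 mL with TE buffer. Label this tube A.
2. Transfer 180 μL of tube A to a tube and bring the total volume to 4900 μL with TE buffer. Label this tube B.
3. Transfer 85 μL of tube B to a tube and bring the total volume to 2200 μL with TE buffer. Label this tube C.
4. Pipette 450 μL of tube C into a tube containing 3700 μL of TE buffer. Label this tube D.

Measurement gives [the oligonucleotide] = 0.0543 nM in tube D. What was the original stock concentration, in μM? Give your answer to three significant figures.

5.00 μM

Step 1: 0.48 mL brought to 6.8 mL → factor 6.8/0.48 = 14.167
Step 2: 180 μL brought to 4900 μL → factor 4900/180 = 27.222
Step 3: 85 μL brought to 2200 μL → factor 2200/85 = 25.882
Step 4: 450 μL + 3700 μL = 4150 μL total → factor 4150/450 = 9.2222
Overall dilution factor = 14.167 × 27.222 × 25.882 × 9.2222 = 92051
Stock = 0.0543 nM × 92051 = 4998 nM = 5.00 μM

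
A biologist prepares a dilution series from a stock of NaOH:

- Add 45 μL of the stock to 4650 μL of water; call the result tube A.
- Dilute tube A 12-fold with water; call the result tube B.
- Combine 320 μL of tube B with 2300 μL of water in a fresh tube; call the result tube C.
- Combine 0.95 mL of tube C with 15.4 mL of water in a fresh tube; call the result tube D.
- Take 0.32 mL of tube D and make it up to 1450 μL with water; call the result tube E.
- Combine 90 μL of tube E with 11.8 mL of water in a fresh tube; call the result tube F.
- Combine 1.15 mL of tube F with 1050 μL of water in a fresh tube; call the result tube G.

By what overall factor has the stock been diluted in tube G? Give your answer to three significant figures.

Step 1: 45 μL + 4650 μL = 4695 μL total → factor 4695/45 = 104.33
Step 2: 12-fold → factor 12
Step 3: 320 μL + 2300 μL = 2620 μL total → factor 2620/320 = 8.1875
Step 4: 0.95 mL + 15.4 mL = 16.35 mL total → factor 16.35/0.95 = 17.211
Step 5: 0.32 mL brought to 1450 μL → factor 1.45/0.32 = 4.5312
Step 6: 90 μL + 11.8 mL = 11890 μL total → factor 11890/90 = 132.11
Step 7: 1.15 mL + 1050 μL = 2.2 mL total → factor 2.2/1.15 = 1.913
Overall dilution factor = 104.33 × 12 × 8.1875 × 17.211 × 4.5312 × 132.11 × 1.913 = 2.0204 × 10^8

2.02 × 10^8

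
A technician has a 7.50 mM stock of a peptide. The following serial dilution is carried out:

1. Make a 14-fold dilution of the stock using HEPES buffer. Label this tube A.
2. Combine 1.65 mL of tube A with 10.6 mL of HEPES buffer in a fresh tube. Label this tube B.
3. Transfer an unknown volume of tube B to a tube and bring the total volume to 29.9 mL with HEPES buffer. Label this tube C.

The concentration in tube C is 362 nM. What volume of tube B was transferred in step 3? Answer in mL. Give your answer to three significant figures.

0.150 mL

Step 1: 14-fold → factor 14
Step 2: 1.65 mL + 10.6 mL = 12.25 mL total → factor 12.25/1.65 = 7.4242
Step 3: v brought to 29.9 mL → factor = 29.9 mL/v
Product of known-step factors = 103.94
Overall factor = 7.50 mM / (362 nM) = 20718
Step-3 factor = 20718 / 103.94 = 199.33
v = 29.9 mL / 199.33 = 0.150 mL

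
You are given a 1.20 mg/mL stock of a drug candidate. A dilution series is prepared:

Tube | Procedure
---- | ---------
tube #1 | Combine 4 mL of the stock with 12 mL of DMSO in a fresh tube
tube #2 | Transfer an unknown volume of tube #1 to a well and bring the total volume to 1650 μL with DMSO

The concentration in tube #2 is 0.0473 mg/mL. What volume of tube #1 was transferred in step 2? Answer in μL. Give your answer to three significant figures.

Step 1: 4 mL + 12 mL = 16 mL total → factor 16/4 = 4
Step 2: v brought to 1650 μL → factor = 1650 μL/v
Product of known-step factors = 4
Overall factor = 1.20 mg/mL / (0.0473 mg/mL) = 25.37
Step-2 factor = 25.37 / 4 = 6.3425
v = 1650 μL / 6.3425 = 260 μL

260 μL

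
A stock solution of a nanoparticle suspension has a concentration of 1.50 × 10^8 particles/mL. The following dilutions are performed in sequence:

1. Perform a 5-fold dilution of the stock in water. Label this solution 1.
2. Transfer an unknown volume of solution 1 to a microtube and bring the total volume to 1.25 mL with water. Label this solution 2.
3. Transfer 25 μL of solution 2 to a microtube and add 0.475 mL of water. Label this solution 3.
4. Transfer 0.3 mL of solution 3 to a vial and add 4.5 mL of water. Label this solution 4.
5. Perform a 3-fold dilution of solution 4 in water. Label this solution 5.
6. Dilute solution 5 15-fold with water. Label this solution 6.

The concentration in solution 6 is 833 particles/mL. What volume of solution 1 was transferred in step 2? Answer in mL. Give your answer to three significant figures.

0.500 mL

Step 1: 5-fold → factor 5
Step 2: v brought to 1.25 mL → factor = 1.25 mL/v
Step 3: 25 μL + 0.475 mL = 500 μL total → factor 500/25 = 20
Step 4: 0.3 mL + 4.5 mL = 4.8 mL total → factor 4.8/0.3 = 16
Step 5: 3-fold → factor 3
Step 6: 15-fold → factor 15
Product of known-step factors = 72000
Overall factor = 1.50 × 10^8 particles/mL / (833 particles/mL) = 1.8007 × 10^5
Step-2 factor = 1.8007 × 10^5 / 72000 = 2.501
v = 1.25 mL / 2.501 = 0.500 mL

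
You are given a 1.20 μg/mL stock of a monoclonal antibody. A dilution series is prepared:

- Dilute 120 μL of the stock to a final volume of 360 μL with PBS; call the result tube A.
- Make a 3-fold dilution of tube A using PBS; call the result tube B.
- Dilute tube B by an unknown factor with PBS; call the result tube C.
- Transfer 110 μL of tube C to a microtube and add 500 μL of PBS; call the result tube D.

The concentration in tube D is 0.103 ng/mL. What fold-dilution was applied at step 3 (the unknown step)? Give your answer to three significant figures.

233-fold

Step 1: 120 μL brought to 360 μL → factor 360/120 = 3
Step 2: 3-fold → factor 3
Step 3: unknown factor x
Step 4: 110 μL + 500 μL = 610 μL total → factor 610/110 = 5.5455
Product of known-step factors = 49.909
Overall factor = 1.20 μg/mL / (0.103 ng/mL) = 11650
x = 11650 / 49.909 = 233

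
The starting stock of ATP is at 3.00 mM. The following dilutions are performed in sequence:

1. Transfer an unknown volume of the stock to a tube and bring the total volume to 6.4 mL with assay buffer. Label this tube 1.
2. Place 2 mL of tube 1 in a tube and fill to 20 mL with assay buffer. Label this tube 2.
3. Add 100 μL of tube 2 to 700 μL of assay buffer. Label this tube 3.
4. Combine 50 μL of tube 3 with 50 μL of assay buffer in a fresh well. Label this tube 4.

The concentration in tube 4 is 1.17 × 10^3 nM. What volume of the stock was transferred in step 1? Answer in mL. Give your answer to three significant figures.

Step 1: v brought to 6.4 mL → factor = 6.4 mL/v
Step 2: 2 mL brought to 20 mL → factor 20/2 = 10
Step 3: 100 μL + 700 μL = 800 μL total → factor 800/100 = 8
Step 4: 50 μL + 50 μL = 100 μL total → factor 100/50 = 2
Product of known-step factors = 160
Overall factor = 3.00 mM / (1.17 × 10^3 nM) = 2564.1
Step-1 factor = 2564.1 / 160 = 16.026
v = 6.4 mL / 16.026 = 0.399 mL

0.399 mL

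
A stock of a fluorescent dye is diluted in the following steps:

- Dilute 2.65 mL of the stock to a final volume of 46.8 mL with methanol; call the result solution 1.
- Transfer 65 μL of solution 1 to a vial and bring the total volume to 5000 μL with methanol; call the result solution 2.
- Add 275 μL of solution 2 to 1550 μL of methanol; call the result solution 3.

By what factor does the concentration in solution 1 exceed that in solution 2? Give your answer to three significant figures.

76.9

Step 1: 2.65 mL brought to 46.8 mL → factor 46.8/2.65 = 17.66
Step 2: 65 μL brought to 5000 μL → factor 5000/65 = 76.923
Dilution factor to solution 1 = 17.66; to solution 2 = 1358.5
[solution 1]/[solution 2] = (factor to solution 2)/(factor to solution 1) = 1358.5/17.66 = 76.9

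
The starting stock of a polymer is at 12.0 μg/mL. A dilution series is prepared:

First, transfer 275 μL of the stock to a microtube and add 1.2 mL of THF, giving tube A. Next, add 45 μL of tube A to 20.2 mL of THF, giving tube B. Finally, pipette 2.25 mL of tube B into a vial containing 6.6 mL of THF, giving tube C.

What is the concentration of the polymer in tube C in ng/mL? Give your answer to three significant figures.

1.26 ng/mL

Step 1: 275 μL + 1.2 mL = 1475 μL total → factor 1475/275 = 5.3636
Step 2: 45 μL + 20.2 mL = 20245 μL total → factor 20245/45 = 449.89
Step 3: 2.25 mL + 6.6 mL = 8.85 mL total → factor 8.85/2.25 = 3.9333
Overall dilution factor = 5.3636 × 449.89 × 3.9333 = 9491.3
Final = 12.0 μg/mL / 9491.3 = 0.001264 μg/mL = 1.26 ng/mL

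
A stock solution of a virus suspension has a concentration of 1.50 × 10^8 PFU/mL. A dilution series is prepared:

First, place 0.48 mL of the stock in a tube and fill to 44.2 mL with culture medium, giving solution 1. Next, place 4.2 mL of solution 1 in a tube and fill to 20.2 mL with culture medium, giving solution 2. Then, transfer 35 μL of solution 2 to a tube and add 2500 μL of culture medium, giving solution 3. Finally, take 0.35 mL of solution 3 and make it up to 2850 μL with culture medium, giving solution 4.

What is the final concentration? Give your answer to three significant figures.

Step 1: 0.48 mL brought to 44.2 mL → factor 44.2/0.48 = 92.083
Step 2: 4.2 mL brought to 20.2 mL → factor 20.2/4.2 = 4.8095
Step 3: 35 μL + 2500 μL = 2535 μL total → factor 2535/35 = 72.429
Step 4: 0.35 mL brought to 2850 μL → factor 2.85/0.35 = 8.1429
Overall dilution factor = 92.083 × 4.8095 × 72.429 × 8.1429 = 2.612 × 10^5
Final = 1.50 × 10^8 PFU/mL / 2.612 × 10^5 = 574 PFU/mL

574 PFU/mL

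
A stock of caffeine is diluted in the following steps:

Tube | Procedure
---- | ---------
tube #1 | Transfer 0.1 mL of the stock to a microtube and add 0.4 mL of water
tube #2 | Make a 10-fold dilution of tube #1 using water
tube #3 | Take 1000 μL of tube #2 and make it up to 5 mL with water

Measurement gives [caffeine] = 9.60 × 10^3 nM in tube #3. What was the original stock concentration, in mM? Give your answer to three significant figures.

2.40 mM

Step 1: 0.1 mL + 0.4 mL = 0.5 mL total → factor 0.5/0.1 = 5
Step 2: 10-fold → factor 10
Step 3: 1000 μL brought to 5 mL → factor 5000/1000 = 5
Overall dilution factor = 5 × 10 × 5 = 250
Stock = 9.60 × 10^3 nM × 250 = 2.400 × 10^6 nM = 2.40 mM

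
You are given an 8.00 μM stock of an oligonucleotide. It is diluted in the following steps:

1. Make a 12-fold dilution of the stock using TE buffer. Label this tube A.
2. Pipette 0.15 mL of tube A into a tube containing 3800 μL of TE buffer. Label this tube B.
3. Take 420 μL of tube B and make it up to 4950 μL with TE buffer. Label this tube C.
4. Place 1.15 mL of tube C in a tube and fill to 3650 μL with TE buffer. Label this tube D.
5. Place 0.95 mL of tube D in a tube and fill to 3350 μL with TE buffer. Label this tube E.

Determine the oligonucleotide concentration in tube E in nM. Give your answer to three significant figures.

Step 1: 12-fold → factor 12
Step 2: 0.15 mL + 3800 μL = 3.95 mL total → factor 3.95/0.15 = 26.333
Step 3: 420 μL brought to 4950 μL → factor 4950/420 = 11.786
Step 4: 1.15 mL brought to 3650 μL → factor 3.65/1.15 = 3.1739
Step 5: 0.95 mL brought to 3350 μL → factor 3.35/0.95 = 3.5263
Overall dilution factor = 12 × 26.333 × 11.786 × 3.1739 × 3.5263 = 41683
Final = 8.00 μM / 41683 = 0.0001919 μM = 0.192 nM

0.192 nM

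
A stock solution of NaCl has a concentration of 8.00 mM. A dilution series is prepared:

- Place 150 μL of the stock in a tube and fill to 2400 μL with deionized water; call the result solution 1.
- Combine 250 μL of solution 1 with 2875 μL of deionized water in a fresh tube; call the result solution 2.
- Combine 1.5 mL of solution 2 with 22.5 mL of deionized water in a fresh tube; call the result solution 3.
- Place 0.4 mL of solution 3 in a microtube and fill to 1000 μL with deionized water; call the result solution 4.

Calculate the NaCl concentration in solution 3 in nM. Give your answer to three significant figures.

2.50 × 10^3 nM

Step 1: 150 μL brought to 2400 μL → factor 2400/150 = 16
Step 2: 250 μL + 2875 μL = 3125 μL total → factor 3125/250 = 12.5
Step 3: 1.5 mL + 22.5 mL = 24 mL total → factor 24/1.5 = 16
Dilution factor through solution 3 = 16 × 12.5 × 16 = 3200
[solution 3] = 8.00 mM / 3200 = 0.002500 mM = 2.50 × 10^3 nM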